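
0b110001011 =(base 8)613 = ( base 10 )395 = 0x18B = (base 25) fk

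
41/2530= 41/2530 = 0.02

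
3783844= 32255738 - 28471894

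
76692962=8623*8894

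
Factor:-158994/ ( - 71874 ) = 3^( - 1 )* 11^(  -  1)*73^1 = 73/33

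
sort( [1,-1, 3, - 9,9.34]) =[ - 9,  -  1 , 1,3,9.34]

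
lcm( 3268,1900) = 81700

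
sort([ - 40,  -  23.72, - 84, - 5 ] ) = [ - 84, - 40,-23.72, - 5]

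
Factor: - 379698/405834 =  - 13^ ( - 1)*43^(- 1)* 523^1 = -523/559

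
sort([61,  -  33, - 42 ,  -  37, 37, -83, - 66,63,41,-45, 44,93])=[ - 83, - 66,-45, - 42, - 37, - 33, 37, 41, 44, 61,  63, 93]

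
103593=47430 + 56163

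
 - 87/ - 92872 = 87/92872 = 0.00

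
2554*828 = 2114712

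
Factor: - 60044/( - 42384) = 17/12  =  2^( - 2)*3^ ( - 1)*17^1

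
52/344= 13/86 = 0.15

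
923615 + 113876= 1037491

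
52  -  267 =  - 215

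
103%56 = 47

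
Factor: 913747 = 83^1*101^1*109^1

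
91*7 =637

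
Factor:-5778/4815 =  - 6/5 = - 2^1 * 3^1*5^( - 1) 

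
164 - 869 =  - 705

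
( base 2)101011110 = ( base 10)350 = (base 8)536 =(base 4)11132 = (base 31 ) B9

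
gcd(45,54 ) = 9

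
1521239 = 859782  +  661457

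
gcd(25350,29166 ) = 6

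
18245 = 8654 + 9591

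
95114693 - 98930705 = - 3816012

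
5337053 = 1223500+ 4113553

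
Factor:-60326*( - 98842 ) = 5962742492 = 2^2*7^1*31^1*73^1*139^1*677^1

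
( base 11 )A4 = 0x72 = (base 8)162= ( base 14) 82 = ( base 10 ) 114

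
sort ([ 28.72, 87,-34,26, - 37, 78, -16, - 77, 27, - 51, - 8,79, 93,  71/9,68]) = [ - 77, - 51,- 37, -34 , - 16, - 8, 71/9,26,27, 28.72, 68,78,79, 87, 93 ]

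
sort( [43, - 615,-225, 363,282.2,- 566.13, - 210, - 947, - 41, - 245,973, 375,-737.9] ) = [ - 947 , - 737.9 ,- 615, - 566.13, - 245, - 225, -210 ,- 41, 43,  282.2, 363,375, 973 ]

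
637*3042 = 1937754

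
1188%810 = 378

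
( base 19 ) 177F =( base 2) 10010100111110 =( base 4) 2110332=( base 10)9534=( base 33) 8ou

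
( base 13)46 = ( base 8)72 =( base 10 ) 58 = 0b111010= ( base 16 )3A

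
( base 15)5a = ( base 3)10011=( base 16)55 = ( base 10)85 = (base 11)78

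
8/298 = 4/149 = 0.03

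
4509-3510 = 999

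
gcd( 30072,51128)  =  56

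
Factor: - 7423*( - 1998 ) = 2^1* 3^3* 13^1*37^1*571^1 = 14831154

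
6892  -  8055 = - 1163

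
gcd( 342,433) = 1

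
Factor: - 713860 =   -  2^2*5^1*7^1*5099^1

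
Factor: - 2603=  - 19^1*137^1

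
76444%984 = 676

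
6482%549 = 443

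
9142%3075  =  2992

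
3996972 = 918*4354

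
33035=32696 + 339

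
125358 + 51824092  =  51949450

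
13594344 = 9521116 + 4073228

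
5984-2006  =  3978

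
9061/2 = 9061/2 = 4530.50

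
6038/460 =3019/230 = 13.13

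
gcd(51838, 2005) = 1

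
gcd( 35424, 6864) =48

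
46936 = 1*46936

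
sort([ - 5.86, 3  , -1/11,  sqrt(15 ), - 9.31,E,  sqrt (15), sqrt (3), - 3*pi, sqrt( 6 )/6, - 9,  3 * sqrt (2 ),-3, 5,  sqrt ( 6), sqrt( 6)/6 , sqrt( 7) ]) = [-3 * pi, -9.31, - 9, - 5.86, - 3, - 1/11,sqrt( 6) /6,sqrt( 6 )/6, sqrt ( 3 ),sqrt( 6 ),sqrt( 7), E, 3,  sqrt(15 ), sqrt(15),3*sqrt(2), 5]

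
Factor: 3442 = 2^1*1721^1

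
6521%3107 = 307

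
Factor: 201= 3^1*67^1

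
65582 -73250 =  -7668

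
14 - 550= - 536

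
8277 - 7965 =312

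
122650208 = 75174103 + 47476105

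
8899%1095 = 139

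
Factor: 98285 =5^1*11^1*1787^1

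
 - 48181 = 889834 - 938015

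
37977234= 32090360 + 5886874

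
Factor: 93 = 3^1*31^1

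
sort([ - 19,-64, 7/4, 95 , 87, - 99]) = [ - 99, - 64, - 19,  7/4, 87, 95] 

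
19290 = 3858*5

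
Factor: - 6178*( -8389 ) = 51827242 = 2^1*  3089^1* 8389^1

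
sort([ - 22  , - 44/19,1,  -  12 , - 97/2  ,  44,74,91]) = [ - 97/2,-22, - 12, - 44/19, 1,44, 74, 91]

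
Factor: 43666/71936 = 21833/35968 = 2^( - 7 )*7^1*281^(  -  1)*3119^1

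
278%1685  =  278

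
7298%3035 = 1228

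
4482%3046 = 1436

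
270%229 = 41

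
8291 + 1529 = 9820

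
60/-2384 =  - 1  +  581/596 = - 0.03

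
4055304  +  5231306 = 9286610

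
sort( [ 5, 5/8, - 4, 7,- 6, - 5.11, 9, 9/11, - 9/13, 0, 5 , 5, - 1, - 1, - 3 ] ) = [-6, - 5.11, - 4 , - 3, - 1, - 1,-9/13, 0, 5/8, 9/11,  5, 5, 5, 7, 9] 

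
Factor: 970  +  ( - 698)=272 = 2^4*17^1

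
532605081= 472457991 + 60147090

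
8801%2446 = 1463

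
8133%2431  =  840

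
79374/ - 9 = -8820 + 2/3 = - 8819.33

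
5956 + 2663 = 8619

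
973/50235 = 973/50235 = 0.02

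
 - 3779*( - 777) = 2936283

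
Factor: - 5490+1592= - 2^1 * 1949^1 = - 3898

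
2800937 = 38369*73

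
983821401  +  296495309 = 1280316710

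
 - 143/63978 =-1+63835/63978 = - 0.00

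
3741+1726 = 5467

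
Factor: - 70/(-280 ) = 1/4 = 2^( - 2 )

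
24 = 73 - 49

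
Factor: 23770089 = 3^2 *7^1*307^1*1229^1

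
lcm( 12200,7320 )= 36600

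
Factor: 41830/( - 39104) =-2^(-5)*5^1*13^( -1) *89^1 =-445/416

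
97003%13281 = 4036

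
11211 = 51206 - 39995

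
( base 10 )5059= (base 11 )388A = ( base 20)CCJ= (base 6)35231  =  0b1001111000011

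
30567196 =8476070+22091126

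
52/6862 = 26/3431 =0.01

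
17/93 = 17/93 = 0.18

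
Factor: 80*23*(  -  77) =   -  2^4*5^1*7^1*11^1*23^1 =- 141680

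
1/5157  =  1/5157 = 0.00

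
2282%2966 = 2282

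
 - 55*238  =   - 13090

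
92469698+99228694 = 191698392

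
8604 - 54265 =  - 45661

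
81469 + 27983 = 109452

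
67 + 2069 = 2136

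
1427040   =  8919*160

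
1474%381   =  331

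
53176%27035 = 26141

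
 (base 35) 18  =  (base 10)43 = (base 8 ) 53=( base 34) 19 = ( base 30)1D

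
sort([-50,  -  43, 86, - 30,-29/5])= [ - 50,- 43, - 30, - 29/5,86]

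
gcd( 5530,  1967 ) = 7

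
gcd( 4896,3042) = 18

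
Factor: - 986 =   -  2^1 * 17^1 * 29^1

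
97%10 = 7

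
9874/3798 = 2  +  1139/1899  =  2.60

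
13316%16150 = 13316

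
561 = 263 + 298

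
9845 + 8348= 18193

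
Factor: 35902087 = 13^1 * 29^1 * 95231^1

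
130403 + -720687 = -590284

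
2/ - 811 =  - 2/811=- 0.00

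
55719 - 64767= -9048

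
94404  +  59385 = 153789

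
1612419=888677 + 723742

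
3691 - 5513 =-1822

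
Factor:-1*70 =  - 2^1*5^1*7^1 = - 70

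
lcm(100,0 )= 0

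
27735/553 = 27735/553 = 50.15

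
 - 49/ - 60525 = 49/60525 = 0.00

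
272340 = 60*4539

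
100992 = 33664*3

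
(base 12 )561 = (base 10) 793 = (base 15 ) 37d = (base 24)191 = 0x319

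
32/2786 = 16/1393=0.01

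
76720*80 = 6137600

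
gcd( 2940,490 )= 490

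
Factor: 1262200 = 2^3*5^2 *6311^1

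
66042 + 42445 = 108487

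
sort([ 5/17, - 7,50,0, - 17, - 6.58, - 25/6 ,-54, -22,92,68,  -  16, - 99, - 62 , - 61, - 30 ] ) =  [ - 99, - 62, - 61,  -  54, - 30 , - 22, - 17 , - 16 , - 7, - 6.58, - 25/6,  0, 5/17, 50 , 68,92 ]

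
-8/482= - 4/241 = -0.02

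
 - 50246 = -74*679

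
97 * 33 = 3201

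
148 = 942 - 794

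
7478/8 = 3739/4 =934.75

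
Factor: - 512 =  - 2^9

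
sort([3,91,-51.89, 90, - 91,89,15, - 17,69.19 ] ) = [ - 91, - 51.89, -17,3,15,69.19, 89,90, 91]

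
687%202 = 81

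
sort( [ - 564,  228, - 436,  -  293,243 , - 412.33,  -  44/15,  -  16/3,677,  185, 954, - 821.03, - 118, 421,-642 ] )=[  -  821.03, - 642,-564,-436, - 412.33, - 293, - 118, - 16/3,  -  44/15,185,228,243,421, 677,954 ] 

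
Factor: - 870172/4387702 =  - 2^1*11^( - 2)*83^1*2621^1 * 18131^( - 1 ) = - 435086/2193851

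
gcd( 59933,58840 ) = 1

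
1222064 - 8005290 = -6783226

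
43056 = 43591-535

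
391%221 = 170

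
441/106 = 441/106 = 4.16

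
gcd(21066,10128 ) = 6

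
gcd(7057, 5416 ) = 1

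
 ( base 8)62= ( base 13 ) 3B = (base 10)50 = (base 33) 1H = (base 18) 2e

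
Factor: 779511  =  3^1 * 259837^1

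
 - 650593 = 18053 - 668646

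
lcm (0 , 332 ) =0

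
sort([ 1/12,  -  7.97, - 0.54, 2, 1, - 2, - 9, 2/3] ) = [ - 9, - 7.97,-2,-0.54 , 1/12, 2/3, 1, 2]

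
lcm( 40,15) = 120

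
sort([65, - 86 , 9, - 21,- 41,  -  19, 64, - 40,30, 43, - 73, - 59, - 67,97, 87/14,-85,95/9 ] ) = [-86, - 85, - 73,  -  67,-59, -41, - 40,-21,-19 , 87/14, 9,95/9,30, 43, 64, 65, 97 ]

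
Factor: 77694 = 2^1*3^1*23^1*563^1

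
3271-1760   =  1511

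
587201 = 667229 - 80028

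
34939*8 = 279512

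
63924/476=134 + 5/17 = 134.29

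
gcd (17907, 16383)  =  381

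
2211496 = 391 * 5656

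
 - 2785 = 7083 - 9868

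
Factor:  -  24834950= -2^1*5^2*7^1 * 70957^1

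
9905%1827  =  770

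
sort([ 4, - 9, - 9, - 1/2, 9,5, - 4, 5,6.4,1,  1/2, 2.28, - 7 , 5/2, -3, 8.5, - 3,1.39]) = [ - 9,-9,  -  7, - 4,- 3, - 3, - 1/2,  1/2,1, 1.39,2.28,5/2, 4,5,5, 6.4, 8.5, 9]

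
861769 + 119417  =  981186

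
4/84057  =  4/84057 = 0.00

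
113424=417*272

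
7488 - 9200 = -1712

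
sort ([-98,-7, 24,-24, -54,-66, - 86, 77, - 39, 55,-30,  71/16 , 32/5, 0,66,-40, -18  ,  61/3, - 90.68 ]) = [- 98, - 90.68,-86, - 66,  -  54, - 40,-39, -30,-24,  -  18, - 7,0,71/16, 32/5, 61/3,24,55 , 66, 77 ]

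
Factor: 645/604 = 2^ (-2) * 3^1*5^1*43^1 * 151^(-1)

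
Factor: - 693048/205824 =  - 2^(-7)* 431^1 = - 431/128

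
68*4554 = 309672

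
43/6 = 7 + 1/6   =  7.17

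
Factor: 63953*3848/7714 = 123045572/3857 = 2^2 * 7^ (  -  1) * 13^1*19^( - 1 )*29^( - 1 )* 31^1*37^1 * 2063^1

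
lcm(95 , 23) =2185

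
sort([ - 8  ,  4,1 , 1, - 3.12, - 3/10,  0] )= [ - 8, - 3.12,- 3/10,0,  1, 1 , 4 ] 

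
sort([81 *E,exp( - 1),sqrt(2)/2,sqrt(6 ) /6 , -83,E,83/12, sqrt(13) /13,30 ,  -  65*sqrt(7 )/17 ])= [  -  83, - 65*sqrt( 7)/17,sqrt ( 13 ) /13,exp(-1 ), sqrt(  6) /6 , sqrt ( 2)/2,E,83/12, 30,  81*E]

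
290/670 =29/67 = 0.43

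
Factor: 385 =5^1*7^1*11^1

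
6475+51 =6526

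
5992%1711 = 859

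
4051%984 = 115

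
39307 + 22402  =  61709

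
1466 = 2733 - 1267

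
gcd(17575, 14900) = 25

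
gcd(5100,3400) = 1700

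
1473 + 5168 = 6641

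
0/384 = 0 = 0.00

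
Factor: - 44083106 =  - 2^1*79^1*279007^1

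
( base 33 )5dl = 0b1011100000111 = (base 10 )5895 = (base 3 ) 22002100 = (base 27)829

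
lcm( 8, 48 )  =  48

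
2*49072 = 98144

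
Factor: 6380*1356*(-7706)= - 2^5 * 3^1*5^1*11^1*29^1*113^1*3853^1 = - 66666763680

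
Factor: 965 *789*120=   2^3*3^2*5^2 * 193^1 * 263^1 = 91366200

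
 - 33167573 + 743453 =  - 32424120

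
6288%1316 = 1024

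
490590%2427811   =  490590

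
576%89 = 42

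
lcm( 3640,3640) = 3640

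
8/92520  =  1/11565 = 0.00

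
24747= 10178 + 14569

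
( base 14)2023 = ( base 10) 5519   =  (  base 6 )41315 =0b1010110001111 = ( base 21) cah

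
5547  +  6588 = 12135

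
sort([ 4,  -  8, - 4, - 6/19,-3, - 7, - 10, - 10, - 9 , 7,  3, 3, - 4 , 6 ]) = [ - 10, - 10, - 9, - 8,-7, - 4, -4, - 3,-6/19,3,3,4, 6,  7] 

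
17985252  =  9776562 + 8208690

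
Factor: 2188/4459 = 2^2 *7^ ( - 3)*13^ ( - 1)* 547^1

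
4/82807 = 4/82807 = 0.00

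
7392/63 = 117+1/3 =117.33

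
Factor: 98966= 2^1*7^1*7069^1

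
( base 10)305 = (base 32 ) 9h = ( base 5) 2210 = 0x131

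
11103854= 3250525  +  7853329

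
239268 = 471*508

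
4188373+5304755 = 9493128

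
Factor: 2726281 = 2726281^1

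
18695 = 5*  3739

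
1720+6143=7863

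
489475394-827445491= - 337970097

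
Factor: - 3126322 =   -  2^1*1563161^1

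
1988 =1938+50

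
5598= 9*622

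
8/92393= 8/92393 =0.00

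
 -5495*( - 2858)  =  15704710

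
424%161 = 102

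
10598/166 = 63+ 70/83 = 63.84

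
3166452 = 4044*783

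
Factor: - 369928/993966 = -184964/496983 = - 2^2* 3^(  -  1 )*  13^1  *  19^(-1 ) *3557^1*8719^( - 1 ) 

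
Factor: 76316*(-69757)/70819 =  - 2^2*7^( - 1)*67^( - 1 )*79^1 * 151^(  -  1 ) * 883^1*19079^1 = -  5323575212/70819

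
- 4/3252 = -1+ 812/813 = - 0.00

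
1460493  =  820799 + 639694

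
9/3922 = 9/3922 = 0.00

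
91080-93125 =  - 2045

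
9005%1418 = 497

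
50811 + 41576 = 92387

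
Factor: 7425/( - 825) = - 3^2= - 9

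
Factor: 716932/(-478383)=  - 2^2*3^ ( - 1 )*181^( - 1 )*881^ ( - 1 )*179233^1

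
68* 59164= 4023152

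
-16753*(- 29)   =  485837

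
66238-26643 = 39595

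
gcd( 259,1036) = 259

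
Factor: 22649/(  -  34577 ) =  - 11^1 *29^1*487^( - 1 )=   - 319/487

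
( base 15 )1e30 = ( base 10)6570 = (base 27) 909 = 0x19aa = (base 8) 14652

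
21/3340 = 21/3340 =0.01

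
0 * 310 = 0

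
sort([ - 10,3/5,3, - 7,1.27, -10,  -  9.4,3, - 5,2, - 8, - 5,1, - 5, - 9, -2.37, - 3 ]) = [ - 10, -10, - 9.4, -9, - 8, - 7, - 5, - 5,-5, - 3, - 2.37,  3/5,  1,1.27,2, 3,3 ]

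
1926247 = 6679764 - 4753517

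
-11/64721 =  - 1+64710/64721 = -  0.00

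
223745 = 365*613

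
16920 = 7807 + 9113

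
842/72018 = 421/36009 = 0.01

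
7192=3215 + 3977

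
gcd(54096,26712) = 168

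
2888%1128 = 632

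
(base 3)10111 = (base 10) 94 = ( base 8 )136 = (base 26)3g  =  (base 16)5E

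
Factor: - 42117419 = -389^1*108271^1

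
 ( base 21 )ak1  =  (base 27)6GP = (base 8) 11337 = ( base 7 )20041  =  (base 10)4831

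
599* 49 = 29351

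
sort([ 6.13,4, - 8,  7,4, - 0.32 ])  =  [  -  8, - 0.32,4,  4, 6.13,7]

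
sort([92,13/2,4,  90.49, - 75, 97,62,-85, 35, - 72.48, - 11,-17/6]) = [ - 85,-75, - 72.48, - 11, - 17/6,4,  13/2 , 35,62,90.49 , 92 , 97] 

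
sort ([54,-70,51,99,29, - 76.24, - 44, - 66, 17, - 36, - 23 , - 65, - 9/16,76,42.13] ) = [-76.24, - 70, - 66,-65 ,-44, - 36,-23,-9/16, 17,  29,42.13,51,54 , 76  ,  99] 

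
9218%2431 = 1925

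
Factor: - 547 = -547^1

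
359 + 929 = 1288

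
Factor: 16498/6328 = 73/28 = 2^( - 2)*7^(- 1)*73^1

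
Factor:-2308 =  - 2^2*577^1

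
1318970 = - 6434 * (-205)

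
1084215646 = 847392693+236822953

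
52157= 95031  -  42874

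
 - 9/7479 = -1/831 =- 0.00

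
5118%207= 150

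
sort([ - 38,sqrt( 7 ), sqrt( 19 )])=[ - 38, sqrt( 7 ),  sqrt( 19) ]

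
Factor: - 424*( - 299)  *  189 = 2^3*3^3*7^1*13^1*23^1*53^1 =23960664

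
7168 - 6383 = 785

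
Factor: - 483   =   - 3^1 *7^1*23^1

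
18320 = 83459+-65139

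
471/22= 21+ 9/22  =  21.41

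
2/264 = 1/132 = 0.01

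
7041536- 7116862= - 75326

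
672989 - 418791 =254198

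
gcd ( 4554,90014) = 2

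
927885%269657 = 118914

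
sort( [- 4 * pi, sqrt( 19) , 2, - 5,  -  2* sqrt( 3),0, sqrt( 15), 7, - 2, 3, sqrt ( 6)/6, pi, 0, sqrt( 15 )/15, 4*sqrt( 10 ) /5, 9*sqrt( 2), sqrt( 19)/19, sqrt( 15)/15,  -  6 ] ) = [ - 4*pi, -6, - 5, - 2*sqrt( 3 ), - 2, 0, 0, sqrt( 19) /19, sqrt( 15)/15,sqrt(15)/15,sqrt(6 )/6 , 2,4* sqrt( 10)/5, 3, pi, sqrt(  15), sqrt( 19),7, 9* sqrt( 2)]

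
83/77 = 83/77 = 1.08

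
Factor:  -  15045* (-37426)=2^1*3^1*5^1*17^1*59^1 *18713^1= 563074170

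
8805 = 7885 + 920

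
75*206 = 15450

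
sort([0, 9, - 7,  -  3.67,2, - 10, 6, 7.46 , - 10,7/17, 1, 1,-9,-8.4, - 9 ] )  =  [  -  10,  -  10,-9,  -  9, - 8.4, - 7, - 3.67, 0, 7/17, 1,1, 2,6, 7.46,9 ] 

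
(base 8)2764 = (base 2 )10111110100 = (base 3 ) 2002110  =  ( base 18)4CC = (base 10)1524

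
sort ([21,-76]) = [ - 76,21] 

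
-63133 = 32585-95718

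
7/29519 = 1/4217 = 0.00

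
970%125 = 95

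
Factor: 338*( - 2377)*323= - 259506598 = - 2^1*13^2*17^1*19^1*2377^1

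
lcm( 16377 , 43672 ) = 131016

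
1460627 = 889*1643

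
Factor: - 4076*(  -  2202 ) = 8975352 = 2^3*3^1*367^1*1019^1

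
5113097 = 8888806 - 3775709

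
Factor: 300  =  2^2*3^1 * 5^2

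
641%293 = 55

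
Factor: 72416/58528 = 73/59 = 59^ (-1 ) * 73^1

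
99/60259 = 99/60259 = 0.00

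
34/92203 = 34/92203 = 0.00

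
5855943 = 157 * 37299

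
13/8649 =13/8649 =0.00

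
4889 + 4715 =9604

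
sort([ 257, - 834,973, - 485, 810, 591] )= [  -  834,-485,257,591,810,973 ] 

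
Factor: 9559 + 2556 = 5^1*2423^1= 12115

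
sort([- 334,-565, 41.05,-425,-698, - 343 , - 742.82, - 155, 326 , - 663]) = [  -  742.82, - 698, - 663,  -  565, - 425  , - 343,-334, - 155, 41.05, 326]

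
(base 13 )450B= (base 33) 8S8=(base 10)9644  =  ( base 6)112352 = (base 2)10010110101100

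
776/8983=776/8983 = 0.09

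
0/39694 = 0 = 0.00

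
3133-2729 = 404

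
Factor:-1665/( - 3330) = 1/2 = 2^( - 1 )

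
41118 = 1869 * 22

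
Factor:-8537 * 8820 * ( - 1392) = 104812505280 =2^6*3^3*5^1 * 7^2*29^1*8537^1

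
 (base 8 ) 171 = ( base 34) 3j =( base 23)56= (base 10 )121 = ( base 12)A1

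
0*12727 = 0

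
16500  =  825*20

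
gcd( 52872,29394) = 6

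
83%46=37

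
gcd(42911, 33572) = 11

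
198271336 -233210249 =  - 34938913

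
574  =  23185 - 22611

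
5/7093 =5/7093 = 0.00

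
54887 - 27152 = 27735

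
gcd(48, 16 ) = 16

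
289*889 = 256921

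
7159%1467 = 1291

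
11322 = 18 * 629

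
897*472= 423384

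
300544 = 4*75136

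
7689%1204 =465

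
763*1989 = 1517607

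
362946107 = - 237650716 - - 600596823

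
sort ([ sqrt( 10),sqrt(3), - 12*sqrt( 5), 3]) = [ - 12*sqrt(5),sqrt(3),3, sqrt(10 ) ] 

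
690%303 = 84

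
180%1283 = 180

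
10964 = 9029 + 1935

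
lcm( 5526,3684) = 11052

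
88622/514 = 44311/257 = 172.42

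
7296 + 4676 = 11972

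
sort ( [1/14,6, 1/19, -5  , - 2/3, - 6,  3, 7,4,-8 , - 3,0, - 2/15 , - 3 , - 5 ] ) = [  -  8, - 6, - 5, - 5, - 3, - 3, - 2/3, - 2/15,0, 1/19, 1/14,3,4,6,7] 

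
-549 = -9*61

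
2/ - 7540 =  - 1/3770 = - 0.00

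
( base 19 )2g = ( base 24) 26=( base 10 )54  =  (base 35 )1J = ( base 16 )36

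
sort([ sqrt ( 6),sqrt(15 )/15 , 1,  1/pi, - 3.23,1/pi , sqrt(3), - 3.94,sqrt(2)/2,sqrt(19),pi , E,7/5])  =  [-3.94, - 3.23, sqrt ( 15 )/15, 1/pi, 1/pi, sqrt(2 )/2 , 1, 7/5,sqrt( 3), sqrt(6 ),E,  pi,sqrt(19) ]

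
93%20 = 13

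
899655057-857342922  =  42312135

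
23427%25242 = 23427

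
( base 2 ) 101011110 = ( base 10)350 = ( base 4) 11132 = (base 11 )299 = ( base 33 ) ak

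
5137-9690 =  - 4553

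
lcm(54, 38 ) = 1026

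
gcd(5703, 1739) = 1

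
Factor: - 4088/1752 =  -7/3 = -  3^( - 1)*7^1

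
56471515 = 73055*773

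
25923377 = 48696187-22772810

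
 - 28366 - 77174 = -105540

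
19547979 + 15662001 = 35209980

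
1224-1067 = 157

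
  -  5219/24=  - 218  +  13/24 =- 217.46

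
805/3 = 805/3=268.33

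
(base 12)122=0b10101010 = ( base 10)170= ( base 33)55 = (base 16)aa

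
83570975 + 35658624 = 119229599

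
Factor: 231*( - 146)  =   - 33726 = -  2^1*3^1*7^1* 11^1*73^1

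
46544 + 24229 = 70773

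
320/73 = 320/73 = 4.38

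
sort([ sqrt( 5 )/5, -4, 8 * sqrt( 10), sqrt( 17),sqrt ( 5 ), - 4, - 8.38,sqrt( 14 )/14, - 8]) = [ - 8.38, - 8 , - 4, - 4, sqrt(14 )/14, sqrt( 5)/5,sqrt (5 ),sqrt(17 ),  8*sqrt( 10) ] 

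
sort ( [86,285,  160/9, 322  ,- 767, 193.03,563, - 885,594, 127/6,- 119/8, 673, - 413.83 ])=[  -  885,  -  767, - 413.83,-119/8,160/9,127/6 , 86, 193.03, 285 , 322, 563, 594, 673]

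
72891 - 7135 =65756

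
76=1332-1256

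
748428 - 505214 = 243214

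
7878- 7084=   794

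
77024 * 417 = 32119008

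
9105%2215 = 245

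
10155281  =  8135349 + 2019932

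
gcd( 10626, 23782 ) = 506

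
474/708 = 79/118 = 0.67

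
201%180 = 21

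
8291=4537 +3754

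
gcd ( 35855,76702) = 1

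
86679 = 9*9631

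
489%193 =103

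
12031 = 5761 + 6270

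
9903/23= 430 +13/23  =  430.57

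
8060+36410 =44470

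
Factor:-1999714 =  - 2^1*109^1*9173^1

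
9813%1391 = 76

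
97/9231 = 97/9231=0.01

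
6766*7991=54067106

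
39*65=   2535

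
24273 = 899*27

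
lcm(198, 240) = 7920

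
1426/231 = 6 + 40/231 =6.17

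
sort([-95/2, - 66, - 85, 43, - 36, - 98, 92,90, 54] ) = [ - 98, - 85, - 66, - 95/2, - 36,  43,  54,  90 , 92 ] 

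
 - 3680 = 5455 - 9135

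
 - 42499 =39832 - 82331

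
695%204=83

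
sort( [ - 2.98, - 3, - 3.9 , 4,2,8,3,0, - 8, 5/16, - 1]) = [ - 8, - 3.9, - 3, - 2.98, - 1,  0,  5/16, 2,  3,4, 8] 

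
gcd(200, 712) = 8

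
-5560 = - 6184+624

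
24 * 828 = 19872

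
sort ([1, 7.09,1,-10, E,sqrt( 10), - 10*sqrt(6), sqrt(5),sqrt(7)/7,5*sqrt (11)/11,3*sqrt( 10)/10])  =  [ - 10*sqrt(6),-10,sqrt(7) /7,3*sqrt ( 10)/10,1,1, 5*sqrt( 11) /11,sqrt( 5), E,sqrt ( 10) , 7.09 ]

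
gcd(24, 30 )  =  6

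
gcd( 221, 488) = 1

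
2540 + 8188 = 10728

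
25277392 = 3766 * 6712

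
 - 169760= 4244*( - 40)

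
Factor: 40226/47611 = 2^1*47^( - 1)*1013^ ( - 1)*20113^1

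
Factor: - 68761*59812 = - 2^2*7^1 * 11^1*19^2 * 47^1*787^1 =- 4112732932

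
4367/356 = 12 + 95/356 = 12.27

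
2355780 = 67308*35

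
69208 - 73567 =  -4359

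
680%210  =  50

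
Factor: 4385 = 5^1*877^1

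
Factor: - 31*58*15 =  - 2^1* 3^1 * 5^1*29^1 * 31^1 = - 26970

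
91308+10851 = 102159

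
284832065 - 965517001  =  -680684936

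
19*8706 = 165414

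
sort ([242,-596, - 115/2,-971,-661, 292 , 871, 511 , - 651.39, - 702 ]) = [-971, - 702, - 661 , - 651.39,-596, - 115/2,242,292, 511, 871] 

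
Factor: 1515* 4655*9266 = 65346843450  =  2^1*3^1*5^2*7^2 * 19^1*41^1*101^1 * 113^1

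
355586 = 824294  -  468708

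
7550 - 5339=2211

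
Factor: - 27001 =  -13^1*31^1*67^1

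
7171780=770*9314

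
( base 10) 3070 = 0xBFE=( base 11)2341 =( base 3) 11012201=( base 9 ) 4181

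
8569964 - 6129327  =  2440637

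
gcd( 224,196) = 28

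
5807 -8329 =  - 2522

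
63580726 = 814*78109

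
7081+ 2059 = 9140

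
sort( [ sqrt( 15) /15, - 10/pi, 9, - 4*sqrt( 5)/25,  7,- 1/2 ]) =[- 10/pi, - 1/2, - 4*sqrt( 5) /25, sqrt ( 15)/15,7,9 ]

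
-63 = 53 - 116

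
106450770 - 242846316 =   -  136395546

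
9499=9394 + 105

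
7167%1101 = 561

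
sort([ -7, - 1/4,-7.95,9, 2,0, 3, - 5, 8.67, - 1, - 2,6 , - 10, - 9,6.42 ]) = [ - 10,-9,  -  7.95, - 7, - 5, - 2, - 1, - 1/4, 0,2,3, 6,6.42, 8.67, 9 ] 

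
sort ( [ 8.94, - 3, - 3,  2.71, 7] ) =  [ - 3, - 3,2.71, 7,8.94]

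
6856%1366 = 26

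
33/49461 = 11/16487 = 0.00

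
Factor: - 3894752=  - 2^5*121711^1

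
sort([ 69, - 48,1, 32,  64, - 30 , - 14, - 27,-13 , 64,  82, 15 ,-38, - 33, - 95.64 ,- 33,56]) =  [ - 95.64, - 48, - 38 , - 33,- 33,  -  30, - 27, - 14, - 13,1, 15,32, 56 , 64,64,69, 82] 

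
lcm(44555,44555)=44555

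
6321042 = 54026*117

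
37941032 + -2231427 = 35709605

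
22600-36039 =-13439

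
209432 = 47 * 4456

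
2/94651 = 2/94651 = 0.00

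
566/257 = 2 + 52/257  =  2.20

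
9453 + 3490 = 12943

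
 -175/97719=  - 1 + 97544/97719 = - 0.00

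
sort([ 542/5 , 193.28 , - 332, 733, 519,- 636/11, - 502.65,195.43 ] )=[ -502.65, - 332, - 636/11,  542/5,  193.28, 195.43,519, 733]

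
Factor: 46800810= 2^1*3^2*5^1*7^1* 74287^1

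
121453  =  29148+92305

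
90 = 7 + 83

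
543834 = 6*90639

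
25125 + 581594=606719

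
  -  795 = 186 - 981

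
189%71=47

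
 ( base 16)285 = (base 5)10040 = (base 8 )1205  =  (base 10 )645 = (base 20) 1c5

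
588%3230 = 588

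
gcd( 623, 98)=7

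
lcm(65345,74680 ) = 522760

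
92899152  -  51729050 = 41170102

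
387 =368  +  19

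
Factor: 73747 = 29^1*2543^1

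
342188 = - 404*( - 847)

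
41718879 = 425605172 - 383886293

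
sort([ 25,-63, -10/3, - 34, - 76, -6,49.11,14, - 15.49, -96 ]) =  [-96,  -  76, - 63, - 34, -15.49,  -  6, - 10/3,14,25,49.11 ]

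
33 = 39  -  6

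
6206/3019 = 2  +  168/3019 = 2.06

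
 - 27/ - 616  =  27/616  =  0.04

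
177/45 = 59/15 = 3.93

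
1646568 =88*18711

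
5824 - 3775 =2049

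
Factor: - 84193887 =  - 3^1*1277^1*21977^1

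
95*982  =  93290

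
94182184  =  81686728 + 12495456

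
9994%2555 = 2329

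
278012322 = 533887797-255875475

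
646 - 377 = 269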